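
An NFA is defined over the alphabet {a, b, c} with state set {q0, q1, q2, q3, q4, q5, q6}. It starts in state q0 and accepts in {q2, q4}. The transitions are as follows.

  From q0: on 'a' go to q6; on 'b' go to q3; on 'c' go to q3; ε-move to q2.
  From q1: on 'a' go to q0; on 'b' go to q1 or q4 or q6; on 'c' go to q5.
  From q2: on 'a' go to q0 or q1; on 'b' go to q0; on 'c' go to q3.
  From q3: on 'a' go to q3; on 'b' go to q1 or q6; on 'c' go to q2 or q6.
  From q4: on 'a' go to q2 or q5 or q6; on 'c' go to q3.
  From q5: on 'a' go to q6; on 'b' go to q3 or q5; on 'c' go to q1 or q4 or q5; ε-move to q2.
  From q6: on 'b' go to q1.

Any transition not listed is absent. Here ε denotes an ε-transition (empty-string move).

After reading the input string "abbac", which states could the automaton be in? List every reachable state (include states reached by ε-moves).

{q1, q2, q3, q4, q5, q6}

Start: ε-closure({q0}) = {q0, q2}.
Read 'a': q0→{q6}, q2→{q0, q1}; union {q0, q1, q6}; ε-closure = {q0, q1, q2, q6}.
Read 'b': q0→{q3}, q1→{q1, q4, q6}, q2→{q0}, q6→{q1}; union {q0, q1, q3, q4, q6}; ε-closure = {q0, q1, q2, q3, q4, q6}.
Read 'b': q0→{q3}, q1→{q1, q4, q6}, q2→{q0}, q3→{q1, q6}, q4→∅, q6→{q1}; union {q0, q1, q3, q4, q6}; ε-closure = {q0, q1, q2, q3, q4, q6}.
Read 'a': q0→{q6}, q1→{q0}, q2→{q0, q1}, q3→{q3}, q4→{q2, q5, q6}, q6→∅; now {q0, q1, q2, q3, q5, q6}.
Read 'c': q0→{q3}, q1→{q5}, q2→{q3}, q3→{q2, q6}, q5→{q1, q4, q5}, q6→∅; now {q1, q2, q3, q4, q5, q6}.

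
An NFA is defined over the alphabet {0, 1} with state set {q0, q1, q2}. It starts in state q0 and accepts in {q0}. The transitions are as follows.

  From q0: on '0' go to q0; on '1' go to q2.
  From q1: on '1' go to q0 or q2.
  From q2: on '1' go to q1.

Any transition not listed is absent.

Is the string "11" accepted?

No

Start in {q0}.
Read '1': {q0} → {q2}.
Read '1': {q2} → {q1}.
The final set {q1} contains no accepting state.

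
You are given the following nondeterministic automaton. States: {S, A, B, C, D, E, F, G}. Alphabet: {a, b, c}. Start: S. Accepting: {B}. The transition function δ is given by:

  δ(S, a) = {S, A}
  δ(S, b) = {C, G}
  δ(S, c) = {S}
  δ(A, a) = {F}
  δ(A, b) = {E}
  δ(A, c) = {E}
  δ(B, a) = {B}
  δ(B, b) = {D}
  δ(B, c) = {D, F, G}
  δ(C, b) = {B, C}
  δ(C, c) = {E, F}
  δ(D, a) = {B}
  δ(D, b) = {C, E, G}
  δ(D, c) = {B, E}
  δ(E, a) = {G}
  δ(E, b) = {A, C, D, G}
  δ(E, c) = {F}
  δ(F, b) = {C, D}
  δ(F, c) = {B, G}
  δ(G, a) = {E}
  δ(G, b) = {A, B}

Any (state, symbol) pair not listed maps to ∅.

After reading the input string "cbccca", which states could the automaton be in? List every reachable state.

{B, E}

Start in {S}.
Read 'c': {S} → {S}.
Read 'b': {S} → {C, G}.
Read 'c': {C, G} → {E, F}.
Read 'c': {E, F} → {B, F, G}.
Read 'c': {B, F, G} → {B, D, F, G}.
Read 'a': {B, D, F, G} → {B, E}.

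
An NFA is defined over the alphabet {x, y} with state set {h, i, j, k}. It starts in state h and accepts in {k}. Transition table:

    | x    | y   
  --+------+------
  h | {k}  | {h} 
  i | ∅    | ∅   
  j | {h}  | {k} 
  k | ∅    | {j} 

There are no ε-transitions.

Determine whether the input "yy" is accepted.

No

Start in {h}.
Read 'y': {h} → {h}.
Read 'y': {h} → {h}.
The final set {h} contains no accepting state.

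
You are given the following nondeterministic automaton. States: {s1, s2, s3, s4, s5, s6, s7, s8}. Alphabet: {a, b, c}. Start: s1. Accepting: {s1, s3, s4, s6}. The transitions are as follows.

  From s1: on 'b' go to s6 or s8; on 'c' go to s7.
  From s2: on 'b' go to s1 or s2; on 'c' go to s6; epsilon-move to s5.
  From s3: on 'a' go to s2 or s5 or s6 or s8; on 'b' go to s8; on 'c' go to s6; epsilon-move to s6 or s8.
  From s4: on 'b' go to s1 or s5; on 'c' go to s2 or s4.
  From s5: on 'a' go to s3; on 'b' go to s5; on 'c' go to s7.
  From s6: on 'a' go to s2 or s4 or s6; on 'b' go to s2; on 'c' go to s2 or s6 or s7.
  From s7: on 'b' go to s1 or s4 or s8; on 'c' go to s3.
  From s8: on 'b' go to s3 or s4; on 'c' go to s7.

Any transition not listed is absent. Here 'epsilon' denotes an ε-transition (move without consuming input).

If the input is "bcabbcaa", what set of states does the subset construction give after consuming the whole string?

Start in {s1}.
Read 'b': s1→{s6, s8}; now {s6, s8}.
Read 'c': s6→{s2, s6, s7}, s8→{s7}; union {s2, s6, s7}; ε-closure = {s2, s5, s6, s7}.
Read 'a': s2→∅, s5→{s3}, s6→{s2, s4, s6}, s7→∅; union {s2, s3, s4, s6}; ε-closure = {s2, s3, s4, s5, s6, s8}.
Read 'b': s2→{s1, s2}, s3→{s8}, s4→{s1, s5}, s5→{s5}, s6→{s2}, s8→{s3, s4}; union {s1, s2, s3, s4, s5, s8}; ε-closure = {s1, s2, s3, s4, s5, s6, s8}.
Read 'b': s1→{s6, s8}, s2→{s1, s2}, s3→{s8}, s4→{s1, s5}, s5→{s5}, s6→{s2}, s8→{s3, s4}; now {s1, s2, s3, s4, s5, s6, s8}.
Read 'c': s1→{s7}, s2→{s6}, s3→{s6}, s4→{s2, s4}, s5→{s7}, s6→{s2, s6, s7}, s8→{s7}; union {s2, s4, s6, s7}; ε-closure = {s2, s4, s5, s6, s7}.
Read 'a': s2→∅, s4→∅, s5→{s3}, s6→{s2, s4, s6}, s7→∅; union {s2, s3, s4, s6}; ε-closure = {s2, s3, s4, s5, s6, s8}.
Read 'a': s2→∅, s3→{s2, s5, s6, s8}, s4→∅, s5→{s3}, s6→{s2, s4, s6}, s8→∅; now {s2, s3, s4, s5, s6, s8}.

{s2, s3, s4, s5, s6, s8}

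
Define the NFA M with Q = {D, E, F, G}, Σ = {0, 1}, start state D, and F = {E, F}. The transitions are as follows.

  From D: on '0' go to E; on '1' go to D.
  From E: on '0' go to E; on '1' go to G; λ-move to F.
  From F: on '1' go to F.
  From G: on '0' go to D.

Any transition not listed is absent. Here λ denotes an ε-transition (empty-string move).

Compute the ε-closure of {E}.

{E, F}

Begin with {E}.
ε-move E → F; add F.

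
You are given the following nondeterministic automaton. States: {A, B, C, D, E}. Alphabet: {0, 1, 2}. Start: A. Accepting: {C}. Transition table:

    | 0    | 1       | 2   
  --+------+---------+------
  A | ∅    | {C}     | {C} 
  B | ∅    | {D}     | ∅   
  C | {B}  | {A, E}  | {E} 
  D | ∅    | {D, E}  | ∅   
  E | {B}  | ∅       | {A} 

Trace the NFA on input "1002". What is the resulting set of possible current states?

∅

Start in {A}.
Read '1': A→{C}; now {C}.
Read '0': C→{B}; now {B}.
Read '0': B→∅; now ∅.
The set is empty and remains empty for the remaining 1 symbol.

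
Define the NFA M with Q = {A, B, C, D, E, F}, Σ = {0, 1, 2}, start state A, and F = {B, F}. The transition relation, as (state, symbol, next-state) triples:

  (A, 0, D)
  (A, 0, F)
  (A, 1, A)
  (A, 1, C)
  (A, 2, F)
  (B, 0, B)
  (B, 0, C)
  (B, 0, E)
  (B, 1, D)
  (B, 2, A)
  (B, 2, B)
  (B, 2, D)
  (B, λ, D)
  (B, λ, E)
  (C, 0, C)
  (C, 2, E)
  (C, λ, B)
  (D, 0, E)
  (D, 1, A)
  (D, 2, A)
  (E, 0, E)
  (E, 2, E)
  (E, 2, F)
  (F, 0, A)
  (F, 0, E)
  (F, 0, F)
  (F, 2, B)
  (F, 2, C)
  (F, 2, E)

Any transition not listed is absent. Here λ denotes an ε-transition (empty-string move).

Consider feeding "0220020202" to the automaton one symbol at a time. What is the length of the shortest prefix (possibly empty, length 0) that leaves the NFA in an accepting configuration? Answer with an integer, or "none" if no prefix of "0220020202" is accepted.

1

Start in {A}.
Read '0': {A} → {D, F}.
None of the earlier sets intersect F, but {D, F} does.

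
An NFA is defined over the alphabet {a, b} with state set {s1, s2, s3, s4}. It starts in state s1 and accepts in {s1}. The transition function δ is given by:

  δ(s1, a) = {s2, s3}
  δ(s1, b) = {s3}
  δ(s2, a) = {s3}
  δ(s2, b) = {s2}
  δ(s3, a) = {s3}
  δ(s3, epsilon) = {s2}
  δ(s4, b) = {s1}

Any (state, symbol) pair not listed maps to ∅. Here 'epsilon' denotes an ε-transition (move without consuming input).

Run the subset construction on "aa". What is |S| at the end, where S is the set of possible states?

Start in {s1}.
Read 'a': s1→{s2, s3}; now {s2, s3}.
Read 'a': s2→{s3}, s3→{s3}; union {s3}; ε-closure = {s2, s3}.
That set has 2 states.

2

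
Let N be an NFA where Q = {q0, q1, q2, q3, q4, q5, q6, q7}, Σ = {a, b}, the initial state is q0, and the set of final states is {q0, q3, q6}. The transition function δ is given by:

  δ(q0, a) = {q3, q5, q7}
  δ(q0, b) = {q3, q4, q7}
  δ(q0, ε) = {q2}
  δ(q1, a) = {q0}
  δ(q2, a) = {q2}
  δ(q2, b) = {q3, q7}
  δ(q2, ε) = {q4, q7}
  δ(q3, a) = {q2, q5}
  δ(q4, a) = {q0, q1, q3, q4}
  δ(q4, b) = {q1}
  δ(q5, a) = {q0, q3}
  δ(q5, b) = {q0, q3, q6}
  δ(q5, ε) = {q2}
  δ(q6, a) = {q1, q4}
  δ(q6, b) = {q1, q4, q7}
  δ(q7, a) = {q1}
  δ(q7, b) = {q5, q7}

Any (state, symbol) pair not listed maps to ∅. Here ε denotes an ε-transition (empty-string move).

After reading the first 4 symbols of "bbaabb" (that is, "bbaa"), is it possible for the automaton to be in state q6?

Start: ε-closure({q0}) = {q0, q2, q4, q7}.
Read 'b': {q0, q2, q4, q7} → {q1, q2, q3, q4, q5, q7}.
Read 'b': {q1, q2, q3, q4, q5, q7} → {q0, q1, q2, q3, q4, q5, q6, q7}.
Read 'a': {q0, q1, q2, q3, q4, q5, q6, q7} → {q0, q1, q2, q3, q4, q5, q7}.
Read 'a': {q0, q1, q2, q3, q4, q5, q7} → {q0, q1, q2, q3, q4, q5, q7}.
State q6 is not in {q0, q1, q2, q3, q4, q5, q7}.

No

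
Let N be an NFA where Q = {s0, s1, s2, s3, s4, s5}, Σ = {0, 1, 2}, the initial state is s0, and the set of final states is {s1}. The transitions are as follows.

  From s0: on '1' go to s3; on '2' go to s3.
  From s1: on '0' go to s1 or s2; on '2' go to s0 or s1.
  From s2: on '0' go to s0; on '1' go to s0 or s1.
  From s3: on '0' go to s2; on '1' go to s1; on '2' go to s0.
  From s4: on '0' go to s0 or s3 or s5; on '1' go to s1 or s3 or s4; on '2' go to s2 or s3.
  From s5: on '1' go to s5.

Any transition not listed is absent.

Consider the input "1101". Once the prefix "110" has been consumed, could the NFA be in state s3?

No

Start in {s0}.
Read '1': s0→{s3}; now {s3}.
Read '1': s3→{s1}; now {s1}.
Read '0': s1→{s1, s2}; now {s1, s2}.
State s3 is not in {s1, s2}.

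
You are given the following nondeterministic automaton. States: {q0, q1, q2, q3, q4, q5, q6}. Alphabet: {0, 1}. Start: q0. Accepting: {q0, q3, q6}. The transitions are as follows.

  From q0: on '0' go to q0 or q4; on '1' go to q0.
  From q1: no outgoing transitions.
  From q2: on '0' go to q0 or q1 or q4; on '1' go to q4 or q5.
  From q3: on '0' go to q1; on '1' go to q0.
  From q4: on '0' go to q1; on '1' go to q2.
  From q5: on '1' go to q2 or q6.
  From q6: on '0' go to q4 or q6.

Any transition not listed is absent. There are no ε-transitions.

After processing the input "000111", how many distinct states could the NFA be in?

Start in {q0}.
Read '0': {q0} → {q0, q4}.
Read '0': {q0, q4} → {q0, q1, q4}.
Read '0': {q0, q1, q4} → {q0, q1, q4}.
Read '1': {q0, q1, q4} → {q0, q2}.
Read '1': {q0, q2} → {q0, q4, q5}.
Read '1': {q0, q4, q5} → {q0, q2, q6}.
That set has 3 states.

3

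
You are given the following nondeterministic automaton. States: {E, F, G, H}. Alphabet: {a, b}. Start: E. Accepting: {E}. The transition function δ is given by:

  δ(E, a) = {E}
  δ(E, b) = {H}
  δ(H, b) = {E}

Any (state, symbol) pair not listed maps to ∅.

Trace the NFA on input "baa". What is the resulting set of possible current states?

∅

Start in {E}.
Read 'b': E→{H}; now {H}.
Read 'a': H→∅; now ∅.
The set is empty and remains empty for the remaining 1 symbol.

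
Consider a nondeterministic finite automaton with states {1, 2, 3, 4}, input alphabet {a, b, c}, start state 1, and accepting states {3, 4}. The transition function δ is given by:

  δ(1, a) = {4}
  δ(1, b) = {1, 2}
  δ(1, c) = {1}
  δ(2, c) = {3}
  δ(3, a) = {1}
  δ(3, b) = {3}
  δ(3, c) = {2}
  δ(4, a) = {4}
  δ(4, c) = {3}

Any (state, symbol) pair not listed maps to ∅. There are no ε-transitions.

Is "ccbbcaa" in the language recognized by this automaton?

Yes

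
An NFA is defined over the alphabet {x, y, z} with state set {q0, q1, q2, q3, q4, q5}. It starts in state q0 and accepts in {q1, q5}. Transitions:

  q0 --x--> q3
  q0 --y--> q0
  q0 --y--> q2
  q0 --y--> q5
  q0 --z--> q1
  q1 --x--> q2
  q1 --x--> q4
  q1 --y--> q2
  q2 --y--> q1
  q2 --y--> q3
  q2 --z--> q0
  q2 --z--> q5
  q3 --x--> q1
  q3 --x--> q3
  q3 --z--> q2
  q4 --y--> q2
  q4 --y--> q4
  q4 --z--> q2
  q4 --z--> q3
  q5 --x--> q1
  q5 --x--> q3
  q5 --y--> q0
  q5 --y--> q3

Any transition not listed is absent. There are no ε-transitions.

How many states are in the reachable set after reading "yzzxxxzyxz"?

0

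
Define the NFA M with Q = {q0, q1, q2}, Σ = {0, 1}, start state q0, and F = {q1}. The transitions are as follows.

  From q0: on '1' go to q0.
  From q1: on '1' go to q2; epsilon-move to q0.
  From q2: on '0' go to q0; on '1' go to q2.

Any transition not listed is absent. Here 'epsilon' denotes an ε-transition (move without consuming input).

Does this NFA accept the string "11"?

No

Start in {q0}.
Read '1': q0→{q0}; now {q0}.
Read '1': q0→{q0}; now {q0}.
The final set {q0} contains no accepting state.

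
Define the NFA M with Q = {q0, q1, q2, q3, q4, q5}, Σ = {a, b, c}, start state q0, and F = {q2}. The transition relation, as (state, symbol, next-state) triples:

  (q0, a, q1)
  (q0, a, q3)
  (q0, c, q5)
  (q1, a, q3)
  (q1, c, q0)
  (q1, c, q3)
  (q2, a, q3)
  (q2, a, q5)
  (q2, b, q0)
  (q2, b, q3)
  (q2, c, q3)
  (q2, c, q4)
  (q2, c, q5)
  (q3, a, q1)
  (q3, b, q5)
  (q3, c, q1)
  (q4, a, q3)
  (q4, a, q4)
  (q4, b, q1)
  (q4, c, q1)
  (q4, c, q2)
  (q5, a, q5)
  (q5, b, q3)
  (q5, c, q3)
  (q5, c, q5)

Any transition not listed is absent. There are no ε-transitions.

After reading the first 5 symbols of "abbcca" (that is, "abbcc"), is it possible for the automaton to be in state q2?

Start in {q0}.
Read 'a': q0→{q1, q3}; now {q1, q3}.
Read 'b': q1→∅, q3→{q5}; now {q5}.
Read 'b': q5→{q3}; now {q3}.
Read 'c': q3→{q1}; now {q1}.
Read 'c': q1→{q0, q3}; now {q0, q3}.
State q2 is not in {q0, q3}.

No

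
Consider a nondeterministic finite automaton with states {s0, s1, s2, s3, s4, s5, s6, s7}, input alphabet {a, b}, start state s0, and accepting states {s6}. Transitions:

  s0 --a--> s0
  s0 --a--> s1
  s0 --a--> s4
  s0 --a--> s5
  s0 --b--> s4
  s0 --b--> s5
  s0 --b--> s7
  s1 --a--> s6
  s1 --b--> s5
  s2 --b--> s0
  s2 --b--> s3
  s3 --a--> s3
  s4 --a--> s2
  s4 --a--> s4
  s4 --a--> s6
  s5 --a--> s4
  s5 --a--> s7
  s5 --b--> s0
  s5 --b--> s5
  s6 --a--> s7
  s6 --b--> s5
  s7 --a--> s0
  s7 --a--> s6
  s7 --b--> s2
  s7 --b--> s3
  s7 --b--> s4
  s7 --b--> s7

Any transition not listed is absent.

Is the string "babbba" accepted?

Start in {s0}.
Read 'b': {s0} → {s4, s5, s7}.
Read 'a': {s4, s5, s7} → {s0, s2, s4, s6, s7}.
Read 'b': {s0, s2, s4, s6, s7} → {s0, s2, s3, s4, s5, s7}.
Read 'b': {s0, s2, s3, s4, s5, s7} → {s0, s2, s3, s4, s5, s7}.
Read 'b': {s0, s2, s3, s4, s5, s7} → {s0, s2, s3, s4, s5, s7}.
Read 'a': {s0, s2, s3, s4, s5, s7} → {s0, s1, s2, s3, s4, s5, s6, s7}.
The final set {s0, s1, s2, s3, s4, s5, s6, s7} contains the accepting state s6.

Yes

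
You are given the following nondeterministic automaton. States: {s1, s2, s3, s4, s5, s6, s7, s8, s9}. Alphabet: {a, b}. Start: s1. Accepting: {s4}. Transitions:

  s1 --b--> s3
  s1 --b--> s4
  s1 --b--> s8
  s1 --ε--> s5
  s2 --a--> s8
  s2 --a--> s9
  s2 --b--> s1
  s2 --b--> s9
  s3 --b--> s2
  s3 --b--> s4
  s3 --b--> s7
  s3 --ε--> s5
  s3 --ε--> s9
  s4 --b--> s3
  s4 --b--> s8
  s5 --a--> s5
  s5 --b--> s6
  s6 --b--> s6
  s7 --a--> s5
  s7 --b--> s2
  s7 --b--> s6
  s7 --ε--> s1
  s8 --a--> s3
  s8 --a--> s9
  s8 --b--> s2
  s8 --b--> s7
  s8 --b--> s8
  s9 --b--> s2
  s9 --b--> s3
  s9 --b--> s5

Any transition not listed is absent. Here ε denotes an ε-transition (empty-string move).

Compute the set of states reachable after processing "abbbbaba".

∅

Start: ε-closure({s1}) = {s1, s5}.
Read 'a': s1→∅, s5→{s5}; now {s5}.
Read 'b': s5→{s6}; now {s6}.
Read 'b': s6→{s6}; now {s6}.
Read 'b': s6→{s6}; now {s6}.
Read 'b': s6→{s6}; now {s6}.
Read 'a': s6→∅; now ∅.
The set is empty and remains empty for the remaining 2 symbols.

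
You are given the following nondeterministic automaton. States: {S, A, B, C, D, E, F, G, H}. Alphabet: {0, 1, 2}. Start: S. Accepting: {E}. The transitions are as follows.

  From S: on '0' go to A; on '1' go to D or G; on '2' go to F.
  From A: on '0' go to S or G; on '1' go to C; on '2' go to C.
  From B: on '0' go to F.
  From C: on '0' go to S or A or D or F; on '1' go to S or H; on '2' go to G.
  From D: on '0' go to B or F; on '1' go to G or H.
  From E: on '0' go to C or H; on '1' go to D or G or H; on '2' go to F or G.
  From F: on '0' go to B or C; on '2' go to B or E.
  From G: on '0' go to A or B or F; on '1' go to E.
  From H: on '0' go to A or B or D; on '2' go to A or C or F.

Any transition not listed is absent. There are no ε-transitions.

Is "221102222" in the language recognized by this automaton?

Start in {S}.
Read '2': {S} → {F}.
Read '2': {F} → {B, E}.
Read '1': {B, E} → {D, G, H}.
Read '1': {D, G, H} → {E, G, H}.
Read '0': {E, G, H} → {A, B, C, D, F, H}.
Read '2': {A, B, C, D, F, H} → {A, B, C, E, F, G}.
Read '2': {A, B, C, E, F, G} → {B, C, E, F, G}.
Read '2': {B, C, E, F, G} → {B, E, F, G}.
Read '2': {B, E, F, G} → {B, E, F, G}.
The final set {B, E, F, G} contains the accepting state E.

Yes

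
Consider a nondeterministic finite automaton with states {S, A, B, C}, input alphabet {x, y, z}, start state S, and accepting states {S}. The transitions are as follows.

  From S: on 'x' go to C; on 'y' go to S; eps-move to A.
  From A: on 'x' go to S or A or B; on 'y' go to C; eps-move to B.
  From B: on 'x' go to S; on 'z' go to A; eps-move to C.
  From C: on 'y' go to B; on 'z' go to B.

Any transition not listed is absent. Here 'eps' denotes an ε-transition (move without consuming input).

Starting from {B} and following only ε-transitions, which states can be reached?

{B, C}

Begin with {B}.
ε-move B → C; add C.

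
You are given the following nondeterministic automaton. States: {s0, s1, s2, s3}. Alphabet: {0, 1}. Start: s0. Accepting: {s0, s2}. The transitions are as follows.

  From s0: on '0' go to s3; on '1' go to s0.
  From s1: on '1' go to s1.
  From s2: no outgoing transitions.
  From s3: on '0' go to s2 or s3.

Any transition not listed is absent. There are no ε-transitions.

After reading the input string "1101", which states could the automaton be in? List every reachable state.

∅

Start in {s0}.
Read '1': {s0} → {s0}.
Read '1': {s0} → {s0}.
Read '0': {s0} → {s3}.
Read '1': {s3} → ∅.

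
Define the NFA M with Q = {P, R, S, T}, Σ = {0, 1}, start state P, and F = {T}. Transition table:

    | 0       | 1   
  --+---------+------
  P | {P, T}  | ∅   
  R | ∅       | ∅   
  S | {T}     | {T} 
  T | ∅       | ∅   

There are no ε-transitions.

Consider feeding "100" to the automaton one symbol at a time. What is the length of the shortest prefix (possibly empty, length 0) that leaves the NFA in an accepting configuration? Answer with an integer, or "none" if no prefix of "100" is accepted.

Start in {P}.
Read '1': {P} → ∅.
The set is empty and remains empty for the remaining 2 symbols.
No reachable set along the way intersects F.

none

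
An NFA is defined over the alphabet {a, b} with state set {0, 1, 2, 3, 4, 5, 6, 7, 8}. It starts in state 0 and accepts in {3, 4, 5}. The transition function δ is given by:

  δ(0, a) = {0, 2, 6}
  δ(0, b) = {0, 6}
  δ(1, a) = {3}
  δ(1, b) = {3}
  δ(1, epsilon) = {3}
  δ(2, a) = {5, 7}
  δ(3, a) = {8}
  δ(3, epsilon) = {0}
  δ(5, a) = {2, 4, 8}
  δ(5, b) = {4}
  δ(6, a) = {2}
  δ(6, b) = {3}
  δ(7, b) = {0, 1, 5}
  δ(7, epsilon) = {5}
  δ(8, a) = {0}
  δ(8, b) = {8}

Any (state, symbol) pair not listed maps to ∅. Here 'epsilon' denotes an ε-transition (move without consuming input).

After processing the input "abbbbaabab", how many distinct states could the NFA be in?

4

Start in {0}.
Read 'a': 0→{0, 2, 6}; now {0, 2, 6}.
Read 'b': 0→{0, 6}, 2→∅, 6→{3}; now {0, 3, 6}.
Read 'b': 0→{0, 6}, 3→∅, 6→{3}; now {0, 3, 6}.
Read 'b': 0→{0, 6}, 3→∅, 6→{3}; now {0, 3, 6}.
Read 'b': 0→{0, 6}, 3→∅, 6→{3}; now {0, 3, 6}.
Read 'a': 0→{0, 2, 6}, 3→{8}, 6→{2}; now {0, 2, 6, 8}.
Read 'a': 0→{0, 2, 6}, 2→{5, 7}, 6→{2}, 8→{0}; now {0, 2, 5, 6, 7}.
Read 'b': 0→{0, 6}, 2→∅, 5→{4}, 6→{3}, 7→{0, 1, 5}; now {0, 1, 3, 4, 5, 6}.
Read 'a': 0→{0, 2, 6}, 1→{3}, 3→{8}, 4→∅, 5→{2, 4, 8}, 6→{2}; now {0, 2, 3, 4, 6, 8}.
Read 'b': 0→{0, 6}, 2→∅, 3→∅, 4→∅, 6→{3}, 8→{8}; now {0, 3, 6, 8}.
That set has 4 states.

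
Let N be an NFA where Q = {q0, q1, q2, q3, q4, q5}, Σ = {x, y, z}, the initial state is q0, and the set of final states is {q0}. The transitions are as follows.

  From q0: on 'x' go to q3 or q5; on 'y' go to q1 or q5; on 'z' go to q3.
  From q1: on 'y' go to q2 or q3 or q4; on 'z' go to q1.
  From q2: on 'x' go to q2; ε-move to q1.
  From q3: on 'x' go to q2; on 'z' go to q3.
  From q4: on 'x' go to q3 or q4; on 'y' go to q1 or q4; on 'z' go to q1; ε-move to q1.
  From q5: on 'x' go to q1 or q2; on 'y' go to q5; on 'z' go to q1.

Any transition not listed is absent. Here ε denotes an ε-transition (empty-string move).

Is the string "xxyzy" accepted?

Start in {q0}.
Read 'x': q0→{q3, q5}; now {q3, q5}.
Read 'x': q3→{q2}, q5→{q1, q2}; now {q1, q2}.
Read 'y': q1→{q2, q3, q4}, q2→∅; union {q2, q3, q4}; ε-closure = {q1, q2, q3, q4}.
Read 'z': q1→{q1}, q2→∅, q3→{q3}, q4→{q1}; now {q1, q3}.
Read 'y': q1→{q2, q3, q4}, q3→∅; union {q2, q3, q4}; ε-closure = {q1, q2, q3, q4}.
The final set {q1, q2, q3, q4} contains no accepting state.

No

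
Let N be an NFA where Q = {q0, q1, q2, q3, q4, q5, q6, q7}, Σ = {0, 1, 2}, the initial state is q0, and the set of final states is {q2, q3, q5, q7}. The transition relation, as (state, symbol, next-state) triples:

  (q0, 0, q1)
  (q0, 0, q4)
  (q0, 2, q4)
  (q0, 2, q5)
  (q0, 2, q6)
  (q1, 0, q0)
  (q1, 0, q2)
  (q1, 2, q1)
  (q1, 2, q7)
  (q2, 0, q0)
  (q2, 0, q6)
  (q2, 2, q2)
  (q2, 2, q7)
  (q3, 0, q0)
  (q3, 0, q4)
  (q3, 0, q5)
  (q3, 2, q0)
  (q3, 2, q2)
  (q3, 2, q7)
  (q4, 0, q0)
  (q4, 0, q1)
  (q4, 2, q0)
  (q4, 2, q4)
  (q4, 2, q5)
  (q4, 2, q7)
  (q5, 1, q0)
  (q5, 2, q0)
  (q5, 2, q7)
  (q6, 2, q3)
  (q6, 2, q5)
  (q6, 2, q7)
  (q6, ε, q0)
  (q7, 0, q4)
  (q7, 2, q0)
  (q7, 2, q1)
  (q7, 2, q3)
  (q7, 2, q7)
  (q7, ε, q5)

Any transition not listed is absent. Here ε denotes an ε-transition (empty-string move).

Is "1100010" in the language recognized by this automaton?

No

Start in {q0}.
Read '1': q0→∅; now ∅.
The set is empty and remains empty for the remaining 6 symbols.
The final set ∅ contains no accepting state.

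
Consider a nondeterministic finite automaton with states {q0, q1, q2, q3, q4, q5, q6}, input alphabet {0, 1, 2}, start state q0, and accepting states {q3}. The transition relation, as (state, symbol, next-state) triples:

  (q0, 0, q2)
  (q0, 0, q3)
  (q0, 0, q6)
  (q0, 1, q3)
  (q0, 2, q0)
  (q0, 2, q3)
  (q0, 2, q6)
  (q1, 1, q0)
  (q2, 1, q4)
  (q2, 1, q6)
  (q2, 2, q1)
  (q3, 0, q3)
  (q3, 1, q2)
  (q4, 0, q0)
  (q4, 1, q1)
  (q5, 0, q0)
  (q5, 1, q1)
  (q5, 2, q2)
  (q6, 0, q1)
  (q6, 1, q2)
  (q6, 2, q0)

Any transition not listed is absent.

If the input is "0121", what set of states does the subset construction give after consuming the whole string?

Start in {q0}.
Read '0': q0→{q2, q3, q6}; now {q2, q3, q6}.
Read '1': q2→{q4, q6}, q3→{q2}, q6→{q2}; now {q2, q4, q6}.
Read '2': q2→{q1}, q4→∅, q6→{q0}; now {q0, q1}.
Read '1': q0→{q3}, q1→{q0}; now {q0, q3}.

{q0, q3}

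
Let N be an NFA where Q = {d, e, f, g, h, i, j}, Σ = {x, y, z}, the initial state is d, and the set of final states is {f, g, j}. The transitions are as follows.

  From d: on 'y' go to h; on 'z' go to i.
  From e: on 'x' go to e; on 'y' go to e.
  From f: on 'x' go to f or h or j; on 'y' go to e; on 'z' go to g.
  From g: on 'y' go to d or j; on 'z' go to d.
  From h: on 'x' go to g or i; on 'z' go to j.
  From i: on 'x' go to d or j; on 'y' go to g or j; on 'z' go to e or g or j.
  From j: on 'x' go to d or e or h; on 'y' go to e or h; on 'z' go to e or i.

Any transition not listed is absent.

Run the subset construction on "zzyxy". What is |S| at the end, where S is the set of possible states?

Start in {d}.
Read 'z': d→{i}; now {i}.
Read 'z': i→{e, g, j}; now {e, g, j}.
Read 'y': e→{e}, g→{d, j}, j→{e, h}; now {d, e, h, j}.
Read 'x': d→∅, e→{e}, h→{g, i}, j→{d, e, h}; now {d, e, g, h, i}.
Read 'y': d→{h}, e→{e}, g→{d, j}, h→∅, i→{g, j}; now {d, e, g, h, j}.
That set has 5 states.

5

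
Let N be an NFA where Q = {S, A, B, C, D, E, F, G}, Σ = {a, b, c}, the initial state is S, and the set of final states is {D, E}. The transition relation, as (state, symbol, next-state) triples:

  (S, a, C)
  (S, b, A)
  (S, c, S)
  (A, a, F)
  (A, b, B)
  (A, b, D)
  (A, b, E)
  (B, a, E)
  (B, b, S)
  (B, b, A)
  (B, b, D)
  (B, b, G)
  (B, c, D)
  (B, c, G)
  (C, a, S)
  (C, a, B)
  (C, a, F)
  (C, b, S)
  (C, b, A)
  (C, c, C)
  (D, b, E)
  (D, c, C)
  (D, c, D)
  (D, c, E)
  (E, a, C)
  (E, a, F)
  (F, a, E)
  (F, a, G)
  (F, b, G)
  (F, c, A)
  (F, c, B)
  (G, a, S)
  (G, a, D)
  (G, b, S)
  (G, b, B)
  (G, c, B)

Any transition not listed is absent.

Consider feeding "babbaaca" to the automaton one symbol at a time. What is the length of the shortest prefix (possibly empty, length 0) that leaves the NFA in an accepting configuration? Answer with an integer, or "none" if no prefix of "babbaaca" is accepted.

5

Start in {S}.
Read 'b': S→{A}; now {A}.
Read 'a': A→{F}; now {F}.
Read 'b': F→{G}; now {G}.
Read 'b': G→{S, B}; now {S, B}.
Read 'a': S→{C}, B→{E}; now {C, E}.
None of the earlier sets intersect F, but {C, E} does.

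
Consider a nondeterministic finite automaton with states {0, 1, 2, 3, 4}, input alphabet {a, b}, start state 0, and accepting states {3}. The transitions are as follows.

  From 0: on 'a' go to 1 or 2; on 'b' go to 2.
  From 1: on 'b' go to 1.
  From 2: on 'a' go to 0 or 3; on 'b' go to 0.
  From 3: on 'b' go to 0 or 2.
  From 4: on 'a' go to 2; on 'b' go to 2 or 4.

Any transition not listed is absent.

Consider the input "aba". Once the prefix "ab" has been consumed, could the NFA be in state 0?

Start in {0}.
Read 'a': 0→{1, 2}; now {1, 2}.
Read 'b': 1→{1}, 2→{0}; now {0, 1}.
State 0 is in {0, 1}.

Yes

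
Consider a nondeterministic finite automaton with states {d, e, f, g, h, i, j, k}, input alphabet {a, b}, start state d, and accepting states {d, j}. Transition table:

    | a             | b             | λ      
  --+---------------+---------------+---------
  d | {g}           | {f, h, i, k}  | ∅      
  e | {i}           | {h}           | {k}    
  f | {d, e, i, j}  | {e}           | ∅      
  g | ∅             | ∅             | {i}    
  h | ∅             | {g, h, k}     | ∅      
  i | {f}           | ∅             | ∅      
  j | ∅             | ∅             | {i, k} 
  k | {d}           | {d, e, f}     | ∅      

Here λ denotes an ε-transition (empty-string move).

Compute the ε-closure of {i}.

{i}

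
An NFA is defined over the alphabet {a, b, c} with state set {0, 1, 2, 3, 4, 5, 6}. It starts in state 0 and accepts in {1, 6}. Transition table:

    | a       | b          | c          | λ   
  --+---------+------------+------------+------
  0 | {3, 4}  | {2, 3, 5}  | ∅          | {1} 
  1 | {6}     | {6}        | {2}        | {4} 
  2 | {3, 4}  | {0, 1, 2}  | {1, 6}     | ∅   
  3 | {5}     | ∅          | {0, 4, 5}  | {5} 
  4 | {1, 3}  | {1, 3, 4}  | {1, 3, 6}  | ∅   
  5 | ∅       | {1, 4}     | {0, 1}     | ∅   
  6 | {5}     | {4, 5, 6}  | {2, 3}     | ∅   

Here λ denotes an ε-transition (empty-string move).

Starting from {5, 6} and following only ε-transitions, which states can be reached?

{5, 6}

Begin with {5, 6}.
No ε-moves leave this set, so the closure equals the set itself.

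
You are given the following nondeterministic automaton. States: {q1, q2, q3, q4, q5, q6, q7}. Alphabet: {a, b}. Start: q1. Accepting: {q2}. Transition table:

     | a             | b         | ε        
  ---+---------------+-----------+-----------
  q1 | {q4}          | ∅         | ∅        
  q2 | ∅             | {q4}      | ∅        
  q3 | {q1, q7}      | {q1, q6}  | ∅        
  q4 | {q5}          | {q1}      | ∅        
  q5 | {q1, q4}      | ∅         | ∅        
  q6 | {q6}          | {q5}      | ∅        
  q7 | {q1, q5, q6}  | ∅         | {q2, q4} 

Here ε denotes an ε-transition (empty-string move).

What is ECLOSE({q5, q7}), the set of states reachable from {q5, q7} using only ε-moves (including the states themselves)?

{q2, q4, q5, q7}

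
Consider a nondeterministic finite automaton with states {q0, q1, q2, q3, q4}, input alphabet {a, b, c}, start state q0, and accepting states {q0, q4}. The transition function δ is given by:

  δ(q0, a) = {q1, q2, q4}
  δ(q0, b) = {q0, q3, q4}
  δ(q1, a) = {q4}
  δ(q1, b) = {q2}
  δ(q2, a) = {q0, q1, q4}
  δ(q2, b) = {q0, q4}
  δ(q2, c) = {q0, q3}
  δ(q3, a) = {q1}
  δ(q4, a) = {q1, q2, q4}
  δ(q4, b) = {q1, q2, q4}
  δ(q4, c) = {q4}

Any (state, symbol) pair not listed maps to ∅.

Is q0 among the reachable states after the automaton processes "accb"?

Start in {q0}.
Read 'a': q0→{q1, q2, q4}; now {q1, q2, q4}.
Read 'c': q1→∅, q2→{q0, q3}, q4→{q4}; now {q0, q3, q4}.
Read 'c': q0→∅, q3→∅, q4→{q4}; now {q4}.
Read 'b': q4→{q1, q2, q4}; now {q1, q2, q4}.
State q0 is not in {q1, q2, q4}.

No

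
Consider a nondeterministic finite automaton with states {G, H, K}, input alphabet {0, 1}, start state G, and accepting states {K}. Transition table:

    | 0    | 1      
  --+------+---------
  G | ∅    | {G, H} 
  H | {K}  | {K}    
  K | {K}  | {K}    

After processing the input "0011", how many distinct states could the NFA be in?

Start in {G}.
Read '0': {G} → ∅.
The set is empty and remains empty for the remaining 3 symbols.
That set has 0 states.

0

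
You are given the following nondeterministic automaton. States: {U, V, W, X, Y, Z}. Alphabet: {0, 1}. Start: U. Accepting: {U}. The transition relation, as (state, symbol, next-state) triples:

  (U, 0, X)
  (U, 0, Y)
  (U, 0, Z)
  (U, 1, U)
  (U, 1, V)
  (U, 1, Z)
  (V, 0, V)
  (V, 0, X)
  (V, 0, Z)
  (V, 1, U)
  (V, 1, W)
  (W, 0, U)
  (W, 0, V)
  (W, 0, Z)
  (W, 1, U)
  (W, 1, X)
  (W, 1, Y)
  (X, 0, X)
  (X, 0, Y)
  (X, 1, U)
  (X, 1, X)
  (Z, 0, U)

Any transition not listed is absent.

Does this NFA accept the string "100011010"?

Start in {U}.
Read '1': {U} → {U, V, Z}.
Read '0': {U, V, Z} → {U, V, X, Y, Z}.
Read '0': {U, V, X, Y, Z} → {U, V, X, Y, Z}.
Read '0': {U, V, X, Y, Z} → {U, V, X, Y, Z}.
Read '1': {U, V, X, Y, Z} → {U, V, W, X, Z}.
Read '1': {U, V, W, X, Z} → {U, V, W, X, Y, Z}.
Read '0': {U, V, W, X, Y, Z} → {U, V, X, Y, Z}.
Read '1': {U, V, X, Y, Z} → {U, V, W, X, Z}.
Read '0': {U, V, W, X, Z} → {U, V, X, Y, Z}.
The final set {U, V, X, Y, Z} contains the accepting state U.

Yes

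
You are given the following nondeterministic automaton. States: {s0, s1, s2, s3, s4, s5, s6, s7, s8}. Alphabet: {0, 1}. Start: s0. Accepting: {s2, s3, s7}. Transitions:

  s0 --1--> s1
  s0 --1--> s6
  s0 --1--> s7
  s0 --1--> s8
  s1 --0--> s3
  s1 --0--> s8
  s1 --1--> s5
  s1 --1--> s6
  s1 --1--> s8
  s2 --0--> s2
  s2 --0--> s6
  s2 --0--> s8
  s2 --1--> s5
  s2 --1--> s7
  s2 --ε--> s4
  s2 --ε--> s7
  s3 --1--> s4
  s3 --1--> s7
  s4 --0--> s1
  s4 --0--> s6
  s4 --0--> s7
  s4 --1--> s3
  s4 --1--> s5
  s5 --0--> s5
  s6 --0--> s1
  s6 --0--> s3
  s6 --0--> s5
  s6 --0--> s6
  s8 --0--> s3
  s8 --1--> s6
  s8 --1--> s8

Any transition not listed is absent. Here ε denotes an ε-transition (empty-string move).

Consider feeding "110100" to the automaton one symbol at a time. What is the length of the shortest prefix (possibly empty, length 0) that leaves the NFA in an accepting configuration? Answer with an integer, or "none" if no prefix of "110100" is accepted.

1

Start in {s0}.
Read '1': s0→{s1, s6, s7, s8}; now {s1, s6, s7, s8}.
None of the earlier sets intersect F, but {s1, s6, s7, s8} does.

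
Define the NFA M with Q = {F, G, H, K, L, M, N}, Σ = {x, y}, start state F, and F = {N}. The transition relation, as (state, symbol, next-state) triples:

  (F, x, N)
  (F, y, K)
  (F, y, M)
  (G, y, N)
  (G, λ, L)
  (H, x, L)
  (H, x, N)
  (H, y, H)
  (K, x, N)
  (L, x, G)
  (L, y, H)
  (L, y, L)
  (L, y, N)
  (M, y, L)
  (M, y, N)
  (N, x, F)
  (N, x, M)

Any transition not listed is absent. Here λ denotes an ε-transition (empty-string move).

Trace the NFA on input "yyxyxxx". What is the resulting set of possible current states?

Start in {F}.
Read 'y': {F} → {K, M}.
Read 'y': {K, M} → {L, N}.
Read 'x': {L, N} → {F, G, L, M}.
Read 'y': {F, G, L, M} → {H, K, L, M, N}.
Read 'x': {H, K, L, M, N} → {F, G, L, M, N}.
Read 'x': {F, G, L, M, N} → {F, G, L, M, N}.
Read 'x': {F, G, L, M, N} → {F, G, L, M, N}.

{F, G, L, M, N}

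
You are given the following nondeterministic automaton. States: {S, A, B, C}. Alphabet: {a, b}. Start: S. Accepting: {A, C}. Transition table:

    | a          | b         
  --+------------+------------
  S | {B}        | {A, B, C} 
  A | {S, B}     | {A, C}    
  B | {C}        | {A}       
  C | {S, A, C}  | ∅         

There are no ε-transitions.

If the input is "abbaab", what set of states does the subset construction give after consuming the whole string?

{A, B, C}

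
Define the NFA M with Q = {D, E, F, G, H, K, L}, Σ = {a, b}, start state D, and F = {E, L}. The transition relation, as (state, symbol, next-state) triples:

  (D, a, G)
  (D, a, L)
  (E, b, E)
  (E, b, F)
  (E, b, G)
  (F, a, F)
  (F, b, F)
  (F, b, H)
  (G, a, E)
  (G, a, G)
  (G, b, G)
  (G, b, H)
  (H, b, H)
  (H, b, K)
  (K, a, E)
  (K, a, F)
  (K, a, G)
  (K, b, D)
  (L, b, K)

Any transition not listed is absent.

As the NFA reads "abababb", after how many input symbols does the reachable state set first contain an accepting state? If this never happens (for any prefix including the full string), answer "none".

1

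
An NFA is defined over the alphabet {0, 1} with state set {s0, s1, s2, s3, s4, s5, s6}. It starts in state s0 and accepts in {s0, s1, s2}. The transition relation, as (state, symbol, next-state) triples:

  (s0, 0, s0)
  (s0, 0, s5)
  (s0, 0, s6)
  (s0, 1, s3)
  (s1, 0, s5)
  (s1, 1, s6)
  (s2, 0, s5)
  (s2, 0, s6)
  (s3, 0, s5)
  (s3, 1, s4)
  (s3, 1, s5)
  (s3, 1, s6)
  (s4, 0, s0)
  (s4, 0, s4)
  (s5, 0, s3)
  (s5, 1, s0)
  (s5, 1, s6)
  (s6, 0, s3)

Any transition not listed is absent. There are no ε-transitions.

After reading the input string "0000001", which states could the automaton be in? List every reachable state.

{s0, s3, s4, s5, s6}

Start in {s0}.
Read '0': {s0} → {s0, s5, s6}.
Read '0': {s0, s5, s6} → {s0, s3, s5, s6}.
Read '0': {s0, s3, s5, s6} → {s0, s3, s5, s6}.
Read '0': {s0, s3, s5, s6} → {s0, s3, s5, s6}.
Read '0': {s0, s3, s5, s6} → {s0, s3, s5, s6}.
Read '0': {s0, s3, s5, s6} → {s0, s3, s5, s6}.
Read '1': {s0, s3, s5, s6} → {s0, s3, s4, s5, s6}.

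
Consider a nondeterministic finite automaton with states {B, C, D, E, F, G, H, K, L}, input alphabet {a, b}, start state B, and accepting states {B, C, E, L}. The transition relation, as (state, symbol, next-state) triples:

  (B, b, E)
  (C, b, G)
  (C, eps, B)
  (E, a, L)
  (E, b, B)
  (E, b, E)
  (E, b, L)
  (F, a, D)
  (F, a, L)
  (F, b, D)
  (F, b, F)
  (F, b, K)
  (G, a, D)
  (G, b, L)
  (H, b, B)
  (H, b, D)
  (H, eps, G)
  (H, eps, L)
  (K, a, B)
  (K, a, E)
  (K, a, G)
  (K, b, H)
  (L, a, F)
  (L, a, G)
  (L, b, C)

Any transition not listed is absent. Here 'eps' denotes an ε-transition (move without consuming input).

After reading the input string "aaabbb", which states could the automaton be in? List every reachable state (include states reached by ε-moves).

∅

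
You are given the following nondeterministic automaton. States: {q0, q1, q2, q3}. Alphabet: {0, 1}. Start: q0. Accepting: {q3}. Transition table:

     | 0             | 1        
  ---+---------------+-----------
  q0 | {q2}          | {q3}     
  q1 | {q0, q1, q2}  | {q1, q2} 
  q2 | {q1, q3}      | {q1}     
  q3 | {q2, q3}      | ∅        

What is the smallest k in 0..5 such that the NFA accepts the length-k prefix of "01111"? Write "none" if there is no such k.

Start in {q0}.
Read '0': q0→{q2}; now {q2}.
Read '1': q2→{q1}; now {q1}.
Read '1': q1→{q1, q2}; now {q1, q2}.
Read '1': q1→{q1, q2}, q2→{q1}; now {q1, q2}.
Read '1': q1→{q1, q2}, q2→{q1}; now {q1, q2}.
No reachable set along the way intersects F.

none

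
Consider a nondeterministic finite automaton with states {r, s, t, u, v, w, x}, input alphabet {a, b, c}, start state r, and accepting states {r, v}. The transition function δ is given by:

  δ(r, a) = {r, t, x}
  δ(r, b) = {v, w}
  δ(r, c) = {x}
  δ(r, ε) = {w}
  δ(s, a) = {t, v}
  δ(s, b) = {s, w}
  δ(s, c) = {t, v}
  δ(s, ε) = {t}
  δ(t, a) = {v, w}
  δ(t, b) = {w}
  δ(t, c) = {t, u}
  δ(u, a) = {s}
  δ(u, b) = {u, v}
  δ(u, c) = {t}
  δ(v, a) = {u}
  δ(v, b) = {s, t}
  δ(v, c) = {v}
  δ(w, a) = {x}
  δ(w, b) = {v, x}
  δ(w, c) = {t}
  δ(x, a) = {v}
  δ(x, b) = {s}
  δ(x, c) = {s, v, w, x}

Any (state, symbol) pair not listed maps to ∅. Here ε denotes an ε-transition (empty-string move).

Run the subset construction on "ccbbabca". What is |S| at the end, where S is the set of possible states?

Start: ε-closure({r}) = {r, w}.
Read 'c': r→{x}, w→{t}; now {t, x}.
Read 'c': t→{t, u}, x→{s, v, w, x}; now {s, t, u, v, w, x}.
Read 'b': s→{s, w}, t→{w}, u→{u, v}, v→{s, t}, w→{v, x}, x→{s}; now {s, t, u, v, w, x}.
Read 'b': s→{s, w}, t→{w}, u→{u, v}, v→{s, t}, w→{v, x}, x→{s}; now {s, t, u, v, w, x}.
Read 'a': s→{t, v}, t→{v, w}, u→{s}, v→{u}, w→{x}, x→{v}; now {s, t, u, v, w, x}.
Read 'b': s→{s, w}, t→{w}, u→{u, v}, v→{s, t}, w→{v, x}, x→{s}; now {s, t, u, v, w, x}.
Read 'c': s→{t, v}, t→{t, u}, u→{t}, v→{v}, w→{t}, x→{s, v, w, x}; now {s, t, u, v, w, x}.
Read 'a': s→{t, v}, t→{v, w}, u→{s}, v→{u}, w→{x}, x→{v}; now {s, t, u, v, w, x}.
That set has 6 states.

6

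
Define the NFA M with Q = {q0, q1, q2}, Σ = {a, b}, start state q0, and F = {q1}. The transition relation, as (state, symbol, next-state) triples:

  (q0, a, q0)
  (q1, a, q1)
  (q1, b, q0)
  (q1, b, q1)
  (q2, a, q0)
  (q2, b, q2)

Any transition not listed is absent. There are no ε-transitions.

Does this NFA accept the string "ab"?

Start in {q0}.
Read 'a': q0→{q0}; now {q0}.
Read 'b': q0→∅; now ∅.
The final set ∅ contains no accepting state.

No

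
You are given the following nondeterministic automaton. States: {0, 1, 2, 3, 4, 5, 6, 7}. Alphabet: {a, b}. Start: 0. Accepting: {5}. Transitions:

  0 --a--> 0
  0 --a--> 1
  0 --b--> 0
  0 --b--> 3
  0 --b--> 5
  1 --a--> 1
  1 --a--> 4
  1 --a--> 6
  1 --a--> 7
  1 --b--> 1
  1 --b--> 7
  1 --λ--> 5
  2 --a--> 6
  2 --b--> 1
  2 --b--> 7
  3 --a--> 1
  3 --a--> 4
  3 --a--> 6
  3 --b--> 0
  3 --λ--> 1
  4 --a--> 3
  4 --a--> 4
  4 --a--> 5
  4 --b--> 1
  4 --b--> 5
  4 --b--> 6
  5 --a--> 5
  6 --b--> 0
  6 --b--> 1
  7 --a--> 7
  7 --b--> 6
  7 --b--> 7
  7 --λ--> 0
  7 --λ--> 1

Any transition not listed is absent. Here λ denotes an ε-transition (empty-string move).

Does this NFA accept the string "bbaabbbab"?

Yes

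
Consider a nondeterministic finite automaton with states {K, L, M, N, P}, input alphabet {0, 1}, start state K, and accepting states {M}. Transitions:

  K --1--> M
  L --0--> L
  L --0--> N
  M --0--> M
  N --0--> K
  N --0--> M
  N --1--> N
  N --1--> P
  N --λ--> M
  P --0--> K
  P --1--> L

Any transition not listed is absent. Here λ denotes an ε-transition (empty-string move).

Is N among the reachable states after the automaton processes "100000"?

No

Start in {K}.
Read '1': K→{M}; now {M}.
Read '0': M→{M}; now {M}.
Read '0': M→{M}; now {M}.
Read '0': M→{M}; now {M}.
Read '0': M→{M}; now {M}.
Read '0': M→{M}; now {M}.
State N is not in {M}.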